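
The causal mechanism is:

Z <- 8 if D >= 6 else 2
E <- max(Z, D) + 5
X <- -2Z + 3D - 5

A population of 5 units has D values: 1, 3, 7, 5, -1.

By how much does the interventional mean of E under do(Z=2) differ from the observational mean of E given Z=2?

do(Z=2) breaks Z's dependence on D. With Z=2 fixed, E across the units is 7, 8, 12, 10, 7, mean 8.8.
Observing Z=2 restricts to units where Z's equation naturally yields 2: D ∈ {1, 3, 5, -1}. In that subpopulation E = 7, 8, 10, 7, mean 8.
Difference = 8.8 − 8 = 0.8.

0.8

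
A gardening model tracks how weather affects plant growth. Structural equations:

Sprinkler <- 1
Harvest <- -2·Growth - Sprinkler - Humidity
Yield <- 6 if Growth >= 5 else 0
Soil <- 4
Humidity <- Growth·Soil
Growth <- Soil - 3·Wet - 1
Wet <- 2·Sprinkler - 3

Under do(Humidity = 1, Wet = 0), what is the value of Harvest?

-8

The joint intervention fixes Humidity = 1, Wet = 0, removing each variable's own equation.
Growth = Soil - 3·Wet - 1  [with Soil=4, Wet=0]  = 3
Harvest = -2·Growth - Sprinkler - Humidity  [with Growth=3, Sprinkler=1, Humidity=1]  = -8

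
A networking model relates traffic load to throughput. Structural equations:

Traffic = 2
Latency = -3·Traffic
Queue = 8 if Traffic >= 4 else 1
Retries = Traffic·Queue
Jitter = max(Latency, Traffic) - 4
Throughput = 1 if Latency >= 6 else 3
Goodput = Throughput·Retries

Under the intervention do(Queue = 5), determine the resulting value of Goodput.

The intervention breaks the incoming arrows to Queue: Queue = 8 if Traffic >= 4 else 1 no longer applies, and Queue = 5.
Latency = -3·Traffic  [with Traffic=2]  = -6
Retries = Traffic·Queue  [with Traffic=2, Queue=5]  = 10
Throughput = 1 if Latency >= 6 else 3  [with Latency=-6]  = 3
Goodput = Throughput·Retries  [with Throughput=3, Retries=10]  = 30

30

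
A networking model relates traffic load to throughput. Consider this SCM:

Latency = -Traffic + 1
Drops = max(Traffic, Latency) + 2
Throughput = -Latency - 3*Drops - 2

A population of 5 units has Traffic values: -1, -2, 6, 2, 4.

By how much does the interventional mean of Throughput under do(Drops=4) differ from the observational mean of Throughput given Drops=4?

Every unit gets Drops=4 under the intervention. Throughput values become -16, -17, -9, -13, -11; E[Throughput|do(Drops=4)] = -13.2.
E[Throughput|Drops=4] averages over only the 2 units with Drops=4 (Traffic = -1, 2): Throughput = -16, -13, mean -14.5.
Difference = -13.2 − (-14.5) = 1.3.

1.3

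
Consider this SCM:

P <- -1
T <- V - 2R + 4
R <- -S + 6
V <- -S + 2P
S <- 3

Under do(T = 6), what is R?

3

The intervention breaks the incoming arrows to T: T <- V - 2R + 4 no longer applies, and T = 6.
Since R is not a descendant of the intervened variable, it is unaffected.
R = -S + 6  [with S=3]  = 3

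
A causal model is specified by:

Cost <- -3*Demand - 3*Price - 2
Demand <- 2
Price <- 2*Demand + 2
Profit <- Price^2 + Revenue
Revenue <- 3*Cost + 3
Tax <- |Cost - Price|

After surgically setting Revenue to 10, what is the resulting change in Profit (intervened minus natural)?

Under do(Revenue=10), the mechanism Revenue <- 3*Cost + 3 is discarded; Revenue is fixed at 10.
Price = 2*Demand + 2  [with Demand=2]  = 6
Profit = Price^2 + Revenue  [with Price=6, Revenue=10]  = 46
Without intervention: Price = 2*Demand + 2  [with Demand=2]  = 6; Cost = -3*Demand - 3*Price - 2  [with Demand=2, Price=6]  = -26; Revenue = 3*Cost + 3  [with Cost=-26]  = -75; Profit = Price^2 + Revenue  [with Price=6, Revenue=-75]  = -39.
Change = 46 − (-39) = 85.

85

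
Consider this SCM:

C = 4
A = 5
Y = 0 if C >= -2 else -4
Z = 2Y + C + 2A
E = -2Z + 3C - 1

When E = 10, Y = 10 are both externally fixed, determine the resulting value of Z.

Under do(E = 10, Y = 10), each intervened variable's structural equation is replaced by its fixed value.
Z = 2Y + C + 2A  [with Y=10, C=4, A=5]  = 34

34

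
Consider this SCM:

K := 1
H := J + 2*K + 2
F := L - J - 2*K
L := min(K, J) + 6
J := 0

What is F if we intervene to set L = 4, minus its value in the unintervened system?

-2

The intervention breaks the incoming arrows to L: L := min(K, J) + 6 no longer applies, and L = 4.
F = L - J - 2*K  [with L=4, J=0, K=1]  = 2
Without intervention: L = min(K, J) + 6  [with K=1, J=0]  = 6; F = L - J - 2*K  [with L=6, J=0, K=1]  = 4.
Change = 2 − 4 = -2.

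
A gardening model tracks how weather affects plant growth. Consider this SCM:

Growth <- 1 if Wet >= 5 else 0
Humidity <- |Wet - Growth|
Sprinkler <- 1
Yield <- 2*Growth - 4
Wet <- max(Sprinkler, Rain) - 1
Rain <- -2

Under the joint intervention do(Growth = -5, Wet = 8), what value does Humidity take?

13

The joint intervention fixes Growth = -5, Wet = 8, removing each variable's own equation.
Humidity = |Wet - Growth|  [with Wet=8, Growth=-5]  = 13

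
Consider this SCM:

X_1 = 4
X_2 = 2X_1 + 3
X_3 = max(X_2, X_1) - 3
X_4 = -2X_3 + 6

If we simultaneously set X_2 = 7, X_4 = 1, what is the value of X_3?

4

The joint intervention fixes X_2 = 7, X_4 = 1, removing each variable's own equation.
X_3 = max(X_2, X_1) - 3  [with X_2=7, X_1=4]  = 4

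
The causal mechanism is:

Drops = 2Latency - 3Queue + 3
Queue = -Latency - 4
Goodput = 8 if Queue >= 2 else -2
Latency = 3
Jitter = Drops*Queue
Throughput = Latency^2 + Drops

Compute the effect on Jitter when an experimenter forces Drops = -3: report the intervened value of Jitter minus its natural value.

231

The intervention breaks the incoming arrows to Drops: Drops = 2Latency - 3Queue + 3 no longer applies, and Drops = -3.
Queue = -Latency - 4  [with Latency=3]  = -7
Jitter = Drops*Queue  [with Drops=-3, Queue=-7]  = 21
Without intervention: Queue = -Latency - 4  [with Latency=3]  = -7; Drops = 2Latency - 3Queue + 3  [with Latency=3, Queue=-7]  = 30; Jitter = Drops*Queue  [with Drops=30, Queue=-7]  = -210.
Change = 21 − (-210) = 231.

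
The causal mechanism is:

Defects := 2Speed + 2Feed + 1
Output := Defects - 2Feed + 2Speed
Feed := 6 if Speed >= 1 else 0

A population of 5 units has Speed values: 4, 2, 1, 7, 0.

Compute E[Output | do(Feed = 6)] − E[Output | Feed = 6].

-2.8

Every unit gets Feed=6 under the intervention. Output values become 17, 9, 5, 29, 1; E[Output|do(Feed=6)] = 12.2.
Observing Feed=6 restricts to units where Feed's equation naturally yields 6: Speed ∈ {4, 2, 1, 7}. In that subpopulation Output = 17, 9, 5, 29, mean 15.
Difference = 12.2 − 15 = -2.8.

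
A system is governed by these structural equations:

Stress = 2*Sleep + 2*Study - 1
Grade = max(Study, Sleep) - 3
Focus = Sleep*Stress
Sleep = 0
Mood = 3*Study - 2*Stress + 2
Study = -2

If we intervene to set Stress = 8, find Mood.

do(Stress=8) replaces the equation Stress = 2*Sleep + 2*Study - 1 with the constant Stress = 8.
Mood = 3*Study - 2*Stress + 2  [with Study=-2, Stress=8]  = -20

-20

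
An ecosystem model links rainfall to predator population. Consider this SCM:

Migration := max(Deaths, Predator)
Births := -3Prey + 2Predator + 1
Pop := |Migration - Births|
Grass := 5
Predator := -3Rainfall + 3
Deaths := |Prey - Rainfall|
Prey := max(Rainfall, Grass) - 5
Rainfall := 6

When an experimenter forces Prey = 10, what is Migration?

4

The intervention breaks the incoming arrows to Prey: Prey := max(Rainfall, Grass) - 5 no longer applies, and Prey = 10.
Predator = -3Rainfall + 3  [with Rainfall=6]  = -15
Deaths = |Prey - Rainfall|  [with Prey=10, Rainfall=6]  = 4
Migration = max(Deaths, Predator)  [with Deaths=4, Predator=-15]  = 4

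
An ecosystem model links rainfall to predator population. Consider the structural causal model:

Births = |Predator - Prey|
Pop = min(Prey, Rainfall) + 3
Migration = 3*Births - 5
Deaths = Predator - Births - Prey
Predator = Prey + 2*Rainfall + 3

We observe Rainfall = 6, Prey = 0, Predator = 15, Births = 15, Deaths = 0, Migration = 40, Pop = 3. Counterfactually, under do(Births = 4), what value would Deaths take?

11

Intervening sets Births = 4 and removes its equation (Births = |Predator - Prey|).
Predator = Prey + 2*Rainfall + 3  [with Prey=0, Rainfall=6]  = 15
Deaths = Predator - Births - Prey  [with Predator=15, Births=4, Prey=0]  = 11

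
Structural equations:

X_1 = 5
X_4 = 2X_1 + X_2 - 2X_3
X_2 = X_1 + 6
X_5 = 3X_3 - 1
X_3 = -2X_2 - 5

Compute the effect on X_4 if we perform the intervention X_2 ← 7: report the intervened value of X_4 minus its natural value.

Under do(X_2=7), the mechanism X_2 = X_1 + 6 is discarded; X_2 is fixed at 7.
X_3 = -2X_2 - 5  [with X_2=7]  = -19
X_4 = 2X_1 + X_2 - 2X_3  [with X_1=5, X_2=7, X_3=-19]  = 55
Without intervention: X_2 = X_1 + 6  [with X_1=5]  = 11; X_3 = -2X_2 - 5  [with X_2=11]  = -27; X_4 = 2X_1 + X_2 - 2X_3  [with X_1=5, X_2=11, X_3=-27]  = 75.
Change = 55 − 75 = -20.

-20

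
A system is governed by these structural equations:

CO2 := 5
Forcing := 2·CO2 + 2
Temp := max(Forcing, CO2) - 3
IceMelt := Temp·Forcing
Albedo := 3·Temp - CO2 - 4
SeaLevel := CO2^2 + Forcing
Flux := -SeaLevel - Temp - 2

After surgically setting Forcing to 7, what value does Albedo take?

3

do(Forcing=7) replaces the equation Forcing := 2·CO2 + 2 with the constant Forcing = 7.
Temp = max(Forcing, CO2) - 3  [with Forcing=7, CO2=5]  = 4
Albedo = 3·Temp - CO2 - 4  [with Temp=4, CO2=5]  = 3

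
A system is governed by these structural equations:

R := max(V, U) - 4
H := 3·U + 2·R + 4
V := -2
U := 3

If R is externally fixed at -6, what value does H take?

1

The intervention breaks the incoming arrows to R: R := max(V, U) - 4 no longer applies, and R = -6.
H = 3·U + 2·R + 4  [with U=3, R=-6]  = 1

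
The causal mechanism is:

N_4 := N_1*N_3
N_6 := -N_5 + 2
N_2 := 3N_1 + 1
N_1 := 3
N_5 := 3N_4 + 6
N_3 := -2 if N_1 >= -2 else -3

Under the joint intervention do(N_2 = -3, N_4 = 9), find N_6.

The joint intervention fixes N_2 = -3, N_4 = 9, removing each variable's own equation.
N_5 = 3N_4 + 6  [with N_4=9]  = 33
N_6 = -N_5 + 2  [with N_5=33]  = -31

-31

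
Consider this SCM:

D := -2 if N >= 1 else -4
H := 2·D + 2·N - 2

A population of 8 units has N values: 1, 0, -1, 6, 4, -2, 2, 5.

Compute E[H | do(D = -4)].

-6.25

Every unit gets D=-4 under the intervention. H values become -8, -10, -12, 2, -2, -14, -6, 0; E[H|do(D=-4)] = -6.25.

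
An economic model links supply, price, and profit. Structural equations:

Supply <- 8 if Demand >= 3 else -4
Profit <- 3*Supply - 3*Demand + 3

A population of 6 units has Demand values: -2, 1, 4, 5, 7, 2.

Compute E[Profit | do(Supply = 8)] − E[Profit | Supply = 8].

Every unit gets Supply=8 under the intervention. Profit values become 33, 24, 15, 12, 6, 21; E[Profit|do(Supply=8)] = 18.5.
Conditioning on Supply=8 selects the 3 unit(s) with Demand ∈ {4, 5, 7}. Their Profit values: 15, 12, 6. Mean = 11.
Difference = 18.5 − 11 = 7.5.

7.5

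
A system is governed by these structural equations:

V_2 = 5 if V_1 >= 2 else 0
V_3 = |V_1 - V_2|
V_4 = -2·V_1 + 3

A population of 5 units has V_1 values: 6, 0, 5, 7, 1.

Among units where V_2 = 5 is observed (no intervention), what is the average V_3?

1

Conditioning on V_2=5 selects the 3 unit(s) with V_1 ∈ {6, 5, 7}. Their V_3 values: 1, 0, 2. Mean = 1.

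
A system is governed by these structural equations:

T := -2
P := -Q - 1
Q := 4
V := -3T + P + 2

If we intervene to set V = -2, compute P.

-5

Under do(V=-2), the mechanism V := -3T + P + 2 is discarded; V is fixed at -2.
Since P is not a descendant of the intervened variable, it is unaffected.
P = -Q - 1  [with Q=4]  = -5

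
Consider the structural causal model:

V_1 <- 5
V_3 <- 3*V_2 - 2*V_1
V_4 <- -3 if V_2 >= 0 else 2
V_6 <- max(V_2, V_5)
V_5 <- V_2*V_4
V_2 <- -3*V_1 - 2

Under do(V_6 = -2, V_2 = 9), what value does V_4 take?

Under do(V_6 = -2, V_2 = 9), each intervened variable's structural equation is replaced by its fixed value.
V_4 = -3 if V_2 >= 0 else 2  [with V_2=9]  = -3

-3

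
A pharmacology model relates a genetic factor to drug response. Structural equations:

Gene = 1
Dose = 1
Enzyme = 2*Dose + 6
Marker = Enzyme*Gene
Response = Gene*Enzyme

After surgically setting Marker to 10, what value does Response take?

8

Intervening sets Marker = 10 and removes its equation (Marker = Enzyme*Gene).
No directed path runs from Marker to Response, so Response keeps its natural value.
Enzyme = 2*Dose + 6  [with Dose=1]  = 8
Response = Gene*Enzyme  [with Gene=1, Enzyme=8]  = 8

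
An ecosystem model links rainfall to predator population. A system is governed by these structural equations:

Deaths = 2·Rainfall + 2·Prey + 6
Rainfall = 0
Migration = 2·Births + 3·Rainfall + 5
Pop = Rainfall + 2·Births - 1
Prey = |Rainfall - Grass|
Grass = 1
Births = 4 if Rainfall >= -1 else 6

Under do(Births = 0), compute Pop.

The intervention breaks the incoming arrows to Births: Births = 4 if Rainfall >= -1 else 6 no longer applies, and Births = 0.
Pop = Rainfall + 2·Births - 1  [with Rainfall=0, Births=0]  = -1

-1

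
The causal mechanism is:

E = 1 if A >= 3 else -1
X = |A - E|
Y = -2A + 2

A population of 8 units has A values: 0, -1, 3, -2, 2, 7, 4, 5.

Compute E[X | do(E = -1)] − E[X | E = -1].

2.25

Every unit gets E=-1 under the intervention. X values become 1, 0, 4, 1, 3, 8, 5, 6; E[X|do(E=-1)] = 3.5.
Observing E=-1 restricts to units where E's equation naturally yields -1: A ∈ {0, -1, -2, 2}. In that subpopulation X = 1, 0, 1, 3, mean 1.25.
Difference = 3.5 − 1.25 = 2.25.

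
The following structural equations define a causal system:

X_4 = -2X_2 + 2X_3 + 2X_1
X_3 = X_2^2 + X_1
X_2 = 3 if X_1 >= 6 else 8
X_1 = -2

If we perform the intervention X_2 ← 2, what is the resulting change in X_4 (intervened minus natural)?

-108

Under do(X_2=2), the mechanism X_2 = 3 if X_1 >= 6 else 8 is discarded; X_2 is fixed at 2.
X_3 = X_2^2 + X_1  [with X_2=2, X_1=-2]  = 2
X_4 = -2X_2 + 2X_3 + 2X_1  [with X_2=2, X_3=2, X_1=-2]  = -4
Without intervention: X_2 = 3 if X_1 >= 6 else 8  [with X_1=-2]  = 8; X_3 = X_2^2 + X_1  [with X_2=8, X_1=-2]  = 62; X_4 = -2X_2 + 2X_3 + 2X_1  [with X_2=8, X_3=62, X_1=-2]  = 104.
Change = -4 − 104 = -108.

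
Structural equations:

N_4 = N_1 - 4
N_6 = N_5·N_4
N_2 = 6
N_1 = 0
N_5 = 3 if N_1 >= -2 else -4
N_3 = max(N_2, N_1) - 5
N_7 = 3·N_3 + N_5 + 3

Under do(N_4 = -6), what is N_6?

-18

Under do(N_4=-6), the mechanism N_4 = N_1 - 4 is discarded; N_4 is fixed at -6.
N_5 = 3 if N_1 >= -2 else -4  [with N_1=0]  = 3
N_6 = N_5·N_4  [with N_5=3, N_4=-6]  = -18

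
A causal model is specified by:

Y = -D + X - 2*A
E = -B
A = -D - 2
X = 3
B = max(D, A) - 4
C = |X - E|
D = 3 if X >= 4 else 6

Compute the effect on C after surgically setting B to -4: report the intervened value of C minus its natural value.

-4

Under do(B=-4), the mechanism B = max(D, A) - 4 is discarded; B is fixed at -4.
E = -B  [with B=-4]  = 4
C = |X - E|  [with X=3, E=4]  = 1
Without intervention: D = 3 if X >= 4 else 6  [with X=3]  = 6; A = -D - 2  [with D=6]  = -8; B = max(D, A) - 4  [with D=6, A=-8]  = 2; E = -B  [with B=2]  = -2; C = |X - E|  [with X=3, E=-2]  = 5.
Change = 1 − 5 = -4.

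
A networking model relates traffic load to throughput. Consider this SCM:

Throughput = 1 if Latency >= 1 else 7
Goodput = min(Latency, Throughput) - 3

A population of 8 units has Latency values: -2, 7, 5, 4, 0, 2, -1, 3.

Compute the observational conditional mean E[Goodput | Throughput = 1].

-2

Conditioning on Throughput=1 selects the 5 unit(s) with Latency ∈ {7, 5, 4, 2, 3}. Their Goodput values: -2, -2, -2, -2, -2. Mean = -2.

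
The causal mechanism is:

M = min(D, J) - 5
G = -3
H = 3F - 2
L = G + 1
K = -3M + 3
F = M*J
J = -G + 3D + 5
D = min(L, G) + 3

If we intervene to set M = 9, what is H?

214

do(M=9) replaces the equation M = min(D, J) - 5 with the constant M = 9.
L = G + 1  [with G=-3]  = -2
D = min(L, G) + 3  [with L=-2, G=-3]  = 0
J = -G + 3D + 5  [with G=-3, D=0]  = 8
F = M*J  [with M=9, J=8]  = 72
H = 3F - 2  [with F=72]  = 214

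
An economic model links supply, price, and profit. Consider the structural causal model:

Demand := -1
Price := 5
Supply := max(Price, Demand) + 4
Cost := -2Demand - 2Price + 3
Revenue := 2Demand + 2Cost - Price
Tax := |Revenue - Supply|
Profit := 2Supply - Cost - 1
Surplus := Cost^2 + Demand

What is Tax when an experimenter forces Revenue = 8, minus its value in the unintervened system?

-25

The intervention breaks the incoming arrows to Revenue: Revenue := 2Demand + 2Cost - Price no longer applies, and Revenue = 8.
Supply = max(Price, Demand) + 4  [with Price=5, Demand=-1]  = 9
Tax = |Revenue - Supply|  [with Revenue=8, Supply=9]  = 1
Without intervention: Supply = max(Price, Demand) + 4  [with Price=5, Demand=-1]  = 9; Cost = -2Demand - 2Price + 3  [with Demand=-1, Price=5]  = -5; Revenue = 2Demand + 2Cost - Price  [with Demand=-1, Cost=-5, Price=5]  = -17; Tax = |Revenue - Supply|  [with Revenue=-17, Supply=9]  = 26.
Change = 1 − 26 = -25.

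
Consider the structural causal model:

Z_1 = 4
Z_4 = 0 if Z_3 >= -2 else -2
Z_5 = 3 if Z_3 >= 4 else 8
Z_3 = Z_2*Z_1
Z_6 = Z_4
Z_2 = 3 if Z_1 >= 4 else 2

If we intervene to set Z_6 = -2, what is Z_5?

do(Z_6=-2) replaces the equation Z_6 = Z_4 with the constant Z_6 = -2.
Since Z_5 is not a descendant of the intervened variable, it is unaffected.
Z_2 = 3 if Z_1 >= 4 else 2  [with Z_1=4]  = 3
Z_3 = Z_2*Z_1  [with Z_2=3, Z_1=4]  = 12
Z_5 = 3 if Z_3 >= 4 else 8  [with Z_3=12]  = 3

3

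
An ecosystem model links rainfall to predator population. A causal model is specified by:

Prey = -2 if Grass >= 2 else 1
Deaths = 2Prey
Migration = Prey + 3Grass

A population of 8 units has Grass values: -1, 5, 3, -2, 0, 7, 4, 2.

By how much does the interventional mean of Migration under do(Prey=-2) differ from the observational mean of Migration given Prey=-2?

The intervention sets Prey=-2 in all 8 units regardless of Grass. Recomputing Migration per unit gives -5, 13, 7, -8, -2, 19, 10, 4; average 4.75.
Observing Prey=-2 restricts to units where Prey's equation naturally yields -2: Grass ∈ {5, 3, 7, 4, 2}. In that subpopulation Migration = 13, 7, 19, 10, 4, mean 10.6.
Difference = 4.75 − 10.6 = -5.85.

-5.85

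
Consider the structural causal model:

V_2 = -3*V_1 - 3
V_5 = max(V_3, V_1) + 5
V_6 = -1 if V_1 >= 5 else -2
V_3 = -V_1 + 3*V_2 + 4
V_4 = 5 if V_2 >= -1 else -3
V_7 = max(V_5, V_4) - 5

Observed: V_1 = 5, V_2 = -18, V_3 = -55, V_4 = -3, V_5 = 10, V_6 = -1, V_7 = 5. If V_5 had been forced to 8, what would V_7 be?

Under do(V_5=8), the mechanism V_5 = max(V_3, V_1) + 5 is discarded; V_5 is fixed at 8.
V_2 = -3*V_1 - 3  [with V_1=5]  = -18
V_4 = 5 if V_2 >= -1 else -3  [with V_2=-18]  = -3
V_7 = max(V_5, V_4) - 5  [with V_5=8, V_4=-3]  = 3

3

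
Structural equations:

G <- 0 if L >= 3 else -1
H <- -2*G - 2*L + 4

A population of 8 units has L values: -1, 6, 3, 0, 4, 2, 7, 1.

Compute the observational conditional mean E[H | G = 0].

-6

Observing G=0 restricts to units where G's equation naturally yields 0: L ∈ {6, 3, 4, 7}. In that subpopulation H = -8, -2, -4, -10, mean -6.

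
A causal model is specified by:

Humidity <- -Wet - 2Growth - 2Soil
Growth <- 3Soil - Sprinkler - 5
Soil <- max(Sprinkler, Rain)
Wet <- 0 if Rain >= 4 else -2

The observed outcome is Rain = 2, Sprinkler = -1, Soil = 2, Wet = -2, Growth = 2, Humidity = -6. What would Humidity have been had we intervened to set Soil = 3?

-14

The intervention breaks the incoming arrows to Soil: Soil <- max(Sprinkler, Rain) no longer applies, and Soil = 3.
Wet = 0 if Rain >= 4 else -2  [with Rain=2]  = -2
Growth = 3Soil - Sprinkler - 5  [with Soil=3, Sprinkler=-1]  = 5
Humidity = -Wet - 2Growth - 2Soil  [with Wet=-2, Growth=5, Soil=3]  = -14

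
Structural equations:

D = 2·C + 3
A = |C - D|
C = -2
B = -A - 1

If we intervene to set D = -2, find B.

Under do(D=-2), the mechanism D = 2·C + 3 is discarded; D is fixed at -2.
A = |C - D|  [with C=-2, D=-2]  = 0
B = -A - 1  [with A=0]  = -1

-1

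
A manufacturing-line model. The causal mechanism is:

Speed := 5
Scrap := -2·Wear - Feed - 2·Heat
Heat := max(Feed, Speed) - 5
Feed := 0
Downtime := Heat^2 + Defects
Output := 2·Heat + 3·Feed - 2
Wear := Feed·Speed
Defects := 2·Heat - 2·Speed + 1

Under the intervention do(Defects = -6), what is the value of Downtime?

do(Defects=-6) replaces the equation Defects := 2·Heat - 2·Speed + 1 with the constant Defects = -6.
Heat = max(Feed, Speed) - 5  [with Feed=0, Speed=5]  = 0
Downtime = Heat^2 + Defects  [with Heat=0, Defects=-6]  = -6

-6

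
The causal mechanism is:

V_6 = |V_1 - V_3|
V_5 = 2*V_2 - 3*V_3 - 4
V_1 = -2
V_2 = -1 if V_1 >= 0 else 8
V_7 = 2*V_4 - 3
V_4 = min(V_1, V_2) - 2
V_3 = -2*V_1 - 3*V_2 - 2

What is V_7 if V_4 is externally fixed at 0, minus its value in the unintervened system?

8

The intervention breaks the incoming arrows to V_4: V_4 = min(V_1, V_2) - 2 no longer applies, and V_4 = 0.
V_7 = 2*V_4 - 3  [with V_4=0]  = -3
Without intervention: V_2 = -1 if V_1 >= 0 else 8  [with V_1=-2]  = 8; V_4 = min(V_1, V_2) - 2  [with V_1=-2, V_2=8]  = -4; V_7 = 2*V_4 - 3  [with V_4=-4]  = -11.
Change = -3 − (-11) = 8.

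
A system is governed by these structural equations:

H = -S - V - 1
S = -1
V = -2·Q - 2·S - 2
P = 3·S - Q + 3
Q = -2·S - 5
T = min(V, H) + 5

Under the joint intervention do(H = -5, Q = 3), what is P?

The joint intervention fixes H = -5, Q = 3, removing each variable's own equation.
P = 3·S - Q + 3  [with S=-1, Q=3]  = -3

-3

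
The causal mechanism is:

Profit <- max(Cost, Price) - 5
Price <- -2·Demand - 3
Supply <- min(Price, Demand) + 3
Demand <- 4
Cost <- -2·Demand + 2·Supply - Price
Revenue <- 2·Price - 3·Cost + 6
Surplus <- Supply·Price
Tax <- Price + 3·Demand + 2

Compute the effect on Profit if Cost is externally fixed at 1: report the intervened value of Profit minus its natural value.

12

The intervention breaks the incoming arrows to Cost: Cost <- -2·Demand + 2·Supply - Price no longer applies, and Cost = 1.
Price = -2·Demand - 3  [with Demand=4]  = -11
Profit = max(Cost, Price) - 5  [with Cost=1, Price=-11]  = -4
Without intervention: Price = -2·Demand - 3  [with Demand=4]  = -11; Supply = min(Price, Demand) + 3  [with Price=-11, Demand=4]  = -8; Cost = -2·Demand + 2·Supply - Price  [with Demand=4, Supply=-8, Price=-11]  = -13; Profit = max(Cost, Price) - 5  [with Cost=-13, Price=-11]  = -16.
Change = -4 − (-16) = 12.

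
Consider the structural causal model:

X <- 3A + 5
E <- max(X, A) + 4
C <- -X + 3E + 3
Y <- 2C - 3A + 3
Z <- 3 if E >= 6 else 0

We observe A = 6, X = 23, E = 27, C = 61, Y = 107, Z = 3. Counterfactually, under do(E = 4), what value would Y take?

-31

do(E=4) replaces the equation E <- max(X, A) + 4 with the constant E = 4.
X = 3A + 5  [with A=6]  = 23
C = -X + 3E + 3  [with X=23, E=4]  = -8
Y = 2C - 3A + 3  [with C=-8, A=6]  = -31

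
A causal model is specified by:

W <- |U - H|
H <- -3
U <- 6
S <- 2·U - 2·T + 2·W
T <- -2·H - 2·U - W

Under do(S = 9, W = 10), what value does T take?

Under do(S = 9, W = 10), each intervened variable's structural equation is replaced by its fixed value.
T = -2·H - 2·U - W  [with H=-3, U=6, W=10]  = -16

-16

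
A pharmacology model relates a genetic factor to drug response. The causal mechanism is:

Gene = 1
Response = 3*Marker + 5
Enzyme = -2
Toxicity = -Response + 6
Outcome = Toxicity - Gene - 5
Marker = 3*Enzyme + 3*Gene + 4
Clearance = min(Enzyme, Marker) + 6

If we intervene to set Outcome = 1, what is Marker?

Intervening sets Outcome = 1 and removes its equation (Outcome = Toxicity - Gene - 5).
Marker is not downstream of the intervention, so its value is determined by the original equations.
Marker = 3*Enzyme + 3*Gene + 4  [with Enzyme=-2, Gene=1]  = 1

1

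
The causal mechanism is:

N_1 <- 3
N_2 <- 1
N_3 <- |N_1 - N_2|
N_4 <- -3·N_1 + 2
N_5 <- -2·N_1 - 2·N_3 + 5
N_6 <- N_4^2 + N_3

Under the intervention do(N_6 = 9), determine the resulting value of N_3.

2

do(N_6=9) replaces the equation N_6 <- N_4^2 + N_3 with the constant N_6 = 9.
N_3 is not downstream of the intervention, so its value is determined by the original equations.
N_3 = |N_1 - N_2|  [with N_1=3, N_2=1]  = 2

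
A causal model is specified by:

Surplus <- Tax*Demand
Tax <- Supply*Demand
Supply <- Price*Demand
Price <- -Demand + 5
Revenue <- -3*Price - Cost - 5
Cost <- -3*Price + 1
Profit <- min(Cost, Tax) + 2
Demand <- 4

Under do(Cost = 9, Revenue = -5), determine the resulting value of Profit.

Under do(Cost = 9, Revenue = -5), each intervened variable's structural equation is replaced by its fixed value.
Price = -Demand + 5  [with Demand=4]  = 1
Supply = Price*Demand  [with Price=1, Demand=4]  = 4
Tax = Supply*Demand  [with Supply=4, Demand=4]  = 16
Profit = min(Cost, Tax) + 2  [with Cost=9, Tax=16]  = 11

11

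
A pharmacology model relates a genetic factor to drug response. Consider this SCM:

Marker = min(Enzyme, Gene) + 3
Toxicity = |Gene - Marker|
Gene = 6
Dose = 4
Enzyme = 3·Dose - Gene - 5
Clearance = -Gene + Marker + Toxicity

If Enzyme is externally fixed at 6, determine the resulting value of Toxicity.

do(Enzyme=6) replaces the equation Enzyme = 3·Dose - Gene - 5 with the constant Enzyme = 6.
Marker = min(Enzyme, Gene) + 3  [with Enzyme=6, Gene=6]  = 9
Toxicity = |Gene - Marker|  [with Gene=6, Marker=9]  = 3

3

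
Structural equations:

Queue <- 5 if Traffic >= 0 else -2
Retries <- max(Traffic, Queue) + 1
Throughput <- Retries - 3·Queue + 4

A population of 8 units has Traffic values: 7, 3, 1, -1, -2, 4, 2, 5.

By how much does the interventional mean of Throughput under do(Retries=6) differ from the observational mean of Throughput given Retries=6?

5.25

Under do(Retries=6), Retries's equation is replaced by Retries=6 for every unit. Per-unit Throughput: -5, -5, -5, 16, 16, -5, -5, -5. Mean = 0.25.
Observing Retries=6 restricts to units where Retries's equation naturally yields 6: Traffic ∈ {3, 1, 4, 2, 5}. In that subpopulation Throughput = -5, -5, -5, -5, -5, mean -5.
Difference = 0.25 − (-5) = 5.25.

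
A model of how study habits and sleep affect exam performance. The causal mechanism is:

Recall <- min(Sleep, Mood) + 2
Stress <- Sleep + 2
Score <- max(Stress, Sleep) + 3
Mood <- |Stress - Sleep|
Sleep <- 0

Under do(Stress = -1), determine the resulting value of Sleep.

Under do(Stress=-1), the mechanism Stress <- Sleep + 2 is discarded; Stress is fixed at -1.
Sleep is not downstream of the intervention, so its value is determined by the original equations.

0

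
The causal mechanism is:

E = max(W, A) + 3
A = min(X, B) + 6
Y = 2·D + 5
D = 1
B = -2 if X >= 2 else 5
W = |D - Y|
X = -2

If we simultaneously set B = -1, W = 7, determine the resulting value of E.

Setting B = -1, W = 7 by intervention discards those variables' equations.
A = min(X, B) + 6  [with X=-2, B=-1]  = 4
E = max(W, A) + 3  [with W=7, A=4]  = 10

10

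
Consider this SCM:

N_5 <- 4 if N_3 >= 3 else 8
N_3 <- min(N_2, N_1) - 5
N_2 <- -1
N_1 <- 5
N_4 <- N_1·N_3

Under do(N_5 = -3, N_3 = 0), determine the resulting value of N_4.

Under do(N_5 = -3, N_3 = 0), each intervened variable's structural equation is replaced by its fixed value.
N_4 = N_1·N_3  [with N_1=5, N_3=0]  = 0

0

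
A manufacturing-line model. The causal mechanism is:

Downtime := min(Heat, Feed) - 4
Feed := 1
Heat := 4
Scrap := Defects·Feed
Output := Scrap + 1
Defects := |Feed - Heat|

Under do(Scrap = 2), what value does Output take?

Intervening sets Scrap = 2 and removes its equation (Scrap := Defects·Feed).
Output = Scrap + 1  [with Scrap=2]  = 3

3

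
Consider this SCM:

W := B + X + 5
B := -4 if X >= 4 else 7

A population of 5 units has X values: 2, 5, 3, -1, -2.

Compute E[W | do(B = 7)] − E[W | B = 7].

0.9

do(B=7) breaks B's dependence on X. With B=7 fixed, W across the units is 14, 17, 15, 11, 10, mean 13.4.
E[W|B=7] averages over only the 4 units with B=7 (X = 2, 3, -1, -2): W = 14, 15, 11, 10, mean 12.5.
Difference = 13.4 − 12.5 = 0.9.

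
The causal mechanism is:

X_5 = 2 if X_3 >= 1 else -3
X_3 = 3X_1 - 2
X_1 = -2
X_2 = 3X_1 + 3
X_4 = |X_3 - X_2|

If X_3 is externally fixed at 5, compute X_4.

8

The intervention breaks the incoming arrows to X_3: X_3 = 3X_1 - 2 no longer applies, and X_3 = 5.
X_2 = 3X_1 + 3  [with X_1=-2]  = -3
X_4 = |X_3 - X_2|  [with X_3=5, X_2=-3]  = 8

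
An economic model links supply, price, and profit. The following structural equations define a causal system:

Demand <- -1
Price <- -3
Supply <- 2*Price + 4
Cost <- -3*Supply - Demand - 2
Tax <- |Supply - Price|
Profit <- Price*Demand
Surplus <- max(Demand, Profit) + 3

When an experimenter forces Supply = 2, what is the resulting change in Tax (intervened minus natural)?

do(Supply=2) replaces the equation Supply <- 2*Price + 4 with the constant Supply = 2.
Tax = |Supply - Price|  [with Supply=2, Price=-3]  = 5
Without intervention: Supply = 2*Price + 4  [with Price=-3]  = -2; Tax = |Supply - Price|  [with Supply=-2, Price=-3]  = 1.
Change = 5 − 1 = 4.

4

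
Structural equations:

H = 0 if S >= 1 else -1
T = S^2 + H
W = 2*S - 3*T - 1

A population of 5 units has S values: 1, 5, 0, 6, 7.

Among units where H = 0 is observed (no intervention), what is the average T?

Observing H=0 restricts to units where H's equation naturally yields 0: S ∈ {1, 5, 6, 7}. In that subpopulation T = 1, 25, 36, 49, mean 27.75.

27.75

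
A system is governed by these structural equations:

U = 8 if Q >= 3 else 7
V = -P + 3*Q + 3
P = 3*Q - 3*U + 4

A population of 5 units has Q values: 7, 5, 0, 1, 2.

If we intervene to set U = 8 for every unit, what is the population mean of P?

do(U=8) breaks U's dependence on Q. With U=8 fixed, P across the units is 1, -5, -20, -17, -14, mean -11.

-11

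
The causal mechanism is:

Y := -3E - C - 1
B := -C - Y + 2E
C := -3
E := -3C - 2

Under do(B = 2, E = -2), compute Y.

8

Setting B = 2, E = -2 by intervention discards those variables' equations.
Y = -3E - C - 1  [with E=-2, C=-3]  = 8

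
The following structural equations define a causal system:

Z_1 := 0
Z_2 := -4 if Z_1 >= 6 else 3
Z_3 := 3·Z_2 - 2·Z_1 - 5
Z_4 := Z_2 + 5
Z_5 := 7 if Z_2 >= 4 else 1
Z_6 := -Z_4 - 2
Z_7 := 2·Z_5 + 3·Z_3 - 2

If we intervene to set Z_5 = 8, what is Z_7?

26

Under do(Z_5=8), the mechanism Z_5 := 7 if Z_2 >= 4 else 1 is discarded; Z_5 is fixed at 8.
Z_2 = -4 if Z_1 >= 6 else 3  [with Z_1=0]  = 3
Z_3 = 3·Z_2 - 2·Z_1 - 5  [with Z_2=3, Z_1=0]  = 4
Z_7 = 2·Z_5 + 3·Z_3 - 2  [with Z_5=8, Z_3=4]  = 26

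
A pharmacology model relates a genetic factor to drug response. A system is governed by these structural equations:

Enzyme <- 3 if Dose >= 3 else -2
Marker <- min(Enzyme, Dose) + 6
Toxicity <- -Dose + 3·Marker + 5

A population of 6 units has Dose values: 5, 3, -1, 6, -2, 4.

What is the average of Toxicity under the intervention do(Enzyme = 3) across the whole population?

25

The intervention sets Enzyme=3 in all 6 units regardless of Dose. Recomputing Toxicity per unit gives 27, 29, 21, 26, 19, 28; average 25.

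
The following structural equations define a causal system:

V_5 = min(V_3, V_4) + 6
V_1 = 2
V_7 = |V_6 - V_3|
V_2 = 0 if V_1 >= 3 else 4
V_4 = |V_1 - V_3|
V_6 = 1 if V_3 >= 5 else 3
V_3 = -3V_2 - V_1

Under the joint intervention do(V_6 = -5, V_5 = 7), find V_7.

9

Setting V_6 = -5, V_5 = 7 by intervention discards those variables' equations.
V_2 = 0 if V_1 >= 3 else 4  [with V_1=2]  = 4
V_3 = -3V_2 - V_1  [with V_2=4, V_1=2]  = -14
V_7 = |V_6 - V_3|  [with V_6=-5, V_3=-14]  = 9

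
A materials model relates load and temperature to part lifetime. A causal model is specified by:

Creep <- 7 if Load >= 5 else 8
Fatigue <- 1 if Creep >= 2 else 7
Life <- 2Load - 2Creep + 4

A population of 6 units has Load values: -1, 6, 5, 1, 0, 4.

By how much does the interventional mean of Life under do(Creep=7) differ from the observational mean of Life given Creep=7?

The intervention sets Creep=7 in all 6 units regardless of Load. Recomputing Life per unit gives -12, 2, 0, -8, -10, -2; average -5.
Observing Creep=7 restricts to units where Creep's equation naturally yields 7: Load ∈ {6, 5}. In that subpopulation Life = 2, 0, mean 1.
Difference = -5 − 1 = -6.

-6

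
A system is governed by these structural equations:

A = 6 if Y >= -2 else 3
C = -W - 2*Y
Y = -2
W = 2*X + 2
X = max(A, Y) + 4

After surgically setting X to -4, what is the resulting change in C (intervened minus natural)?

28

do(X=-4) replaces the equation X = max(A, Y) + 4 with the constant X = -4.
W = 2*X + 2  [with X=-4]  = -6
C = -W - 2*Y  [with W=-6, Y=-2]  = 10
Without intervention: A = 6 if Y >= -2 else 3  [with Y=-2]  = 6; X = max(A, Y) + 4  [with A=6, Y=-2]  = 10; W = 2*X + 2  [with X=10]  = 22; C = -W - 2*Y  [with W=22, Y=-2]  = -18.
Change = 10 − (-18) = 28.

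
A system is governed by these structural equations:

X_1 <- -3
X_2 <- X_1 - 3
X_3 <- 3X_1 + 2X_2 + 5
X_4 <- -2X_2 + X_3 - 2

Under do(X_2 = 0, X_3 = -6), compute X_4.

Setting X_2 = 0, X_3 = -6 by intervention discards those variables' equations.
X_4 = -2X_2 + X_3 - 2  [with X_2=0, X_3=-6]  = -8

-8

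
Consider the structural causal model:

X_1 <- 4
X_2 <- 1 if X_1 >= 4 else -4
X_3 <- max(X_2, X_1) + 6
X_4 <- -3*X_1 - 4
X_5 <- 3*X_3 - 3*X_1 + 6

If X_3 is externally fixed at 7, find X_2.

1

Under do(X_3=7), the mechanism X_3 <- max(X_2, X_1) + 6 is discarded; X_3 is fixed at 7.
Since X_2 is not a descendant of the intervened variable, it is unaffected.
X_2 = 1 if X_1 >= 4 else -4  [with X_1=4]  = 1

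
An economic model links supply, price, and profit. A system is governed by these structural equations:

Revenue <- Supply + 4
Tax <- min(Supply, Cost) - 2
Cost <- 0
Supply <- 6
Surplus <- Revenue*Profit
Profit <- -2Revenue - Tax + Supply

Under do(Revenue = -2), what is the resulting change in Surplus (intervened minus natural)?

96

The intervention breaks the incoming arrows to Revenue: Revenue <- Supply + 4 no longer applies, and Revenue = -2.
Tax = min(Supply, Cost) - 2  [with Supply=6, Cost=0]  = -2
Profit = -2Revenue - Tax + Supply  [with Revenue=-2, Tax=-2, Supply=6]  = 12
Surplus = Revenue*Profit  [with Revenue=-2, Profit=12]  = -24
Without intervention: Revenue = Supply + 4  [with Supply=6]  = 10; Tax = min(Supply, Cost) - 2  [with Supply=6, Cost=0]  = -2; Profit = -2Revenue - Tax + Supply  [with Revenue=10, Tax=-2, Supply=6]  = -12; Surplus = Revenue*Profit  [with Revenue=10, Profit=-12]  = -120.
Change = -24 − (-120) = 96.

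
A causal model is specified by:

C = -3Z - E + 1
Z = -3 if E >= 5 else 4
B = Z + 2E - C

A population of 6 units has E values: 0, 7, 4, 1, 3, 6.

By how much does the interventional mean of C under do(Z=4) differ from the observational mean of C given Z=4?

Every unit gets Z=4 under the intervention. C values become -11, -18, -15, -12, -14, -17; E[C|do(Z=4)] = -14.5.
Conditioning on Z=4 selects the 4 unit(s) with E ∈ {0, 4, 1, 3}. Their C values: -11, -15, -12, -14. Mean = -13.
Difference = -14.5 − (-13) = -1.5.

-1.5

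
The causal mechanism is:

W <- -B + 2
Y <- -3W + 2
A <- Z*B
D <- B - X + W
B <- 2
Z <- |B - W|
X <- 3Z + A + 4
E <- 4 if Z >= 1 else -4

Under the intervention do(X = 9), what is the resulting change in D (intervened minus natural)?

Under do(X=9), the mechanism X <- 3Z + A + 4 is discarded; X is fixed at 9.
W = -B + 2  [with B=2]  = 0
D = B - X + W  [with B=2, X=9, W=0]  = -7
Without intervention: W = -B + 2  [with B=2]  = 0; Z = |B - W|  [with B=2, W=0]  = 2; A = Z*B  [with Z=2, B=2]  = 4; X = 3Z + A + 4  [with Z=2, A=4]  = 14; D = B - X + W  [with B=2, X=14, W=0]  = -12.
Change = -7 − (-12) = 5.

5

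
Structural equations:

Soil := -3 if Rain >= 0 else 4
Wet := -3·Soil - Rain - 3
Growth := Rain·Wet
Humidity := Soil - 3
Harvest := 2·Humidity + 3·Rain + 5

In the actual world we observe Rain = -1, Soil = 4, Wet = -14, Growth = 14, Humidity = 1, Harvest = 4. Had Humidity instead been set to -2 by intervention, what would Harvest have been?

-2

The intervention breaks the incoming arrows to Humidity: Humidity := Soil - 3 no longer applies, and Humidity = -2.
Harvest = 2·Humidity + 3·Rain + 5  [with Humidity=-2, Rain=-1]  = -2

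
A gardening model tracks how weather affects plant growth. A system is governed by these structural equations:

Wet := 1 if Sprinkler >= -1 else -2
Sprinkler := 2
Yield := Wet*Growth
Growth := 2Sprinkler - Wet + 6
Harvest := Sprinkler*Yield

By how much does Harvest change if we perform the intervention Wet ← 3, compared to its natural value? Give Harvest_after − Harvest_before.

do(Wet=3) replaces the equation Wet := 1 if Sprinkler >= -1 else -2 with the constant Wet = 3.
Growth = 2Sprinkler - Wet + 6  [with Sprinkler=2, Wet=3]  = 7
Yield = Wet*Growth  [with Wet=3, Growth=7]  = 21
Harvest = Sprinkler*Yield  [with Sprinkler=2, Yield=21]  = 42
Without intervention: Wet = 1 if Sprinkler >= -1 else -2  [with Sprinkler=2]  = 1; Growth = 2Sprinkler - Wet + 6  [with Sprinkler=2, Wet=1]  = 9; Yield = Wet*Growth  [with Wet=1, Growth=9]  = 9; Harvest = Sprinkler*Yield  [with Sprinkler=2, Yield=9]  = 18.
Change = 42 − 18 = 24.

24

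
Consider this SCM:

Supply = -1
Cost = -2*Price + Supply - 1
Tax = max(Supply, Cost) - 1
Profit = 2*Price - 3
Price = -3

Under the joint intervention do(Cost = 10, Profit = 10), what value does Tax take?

The joint intervention fixes Cost = 10, Profit = 10, removing each variable's own equation.
Tax = max(Supply, Cost) - 1  [with Supply=-1, Cost=10]  = 9

9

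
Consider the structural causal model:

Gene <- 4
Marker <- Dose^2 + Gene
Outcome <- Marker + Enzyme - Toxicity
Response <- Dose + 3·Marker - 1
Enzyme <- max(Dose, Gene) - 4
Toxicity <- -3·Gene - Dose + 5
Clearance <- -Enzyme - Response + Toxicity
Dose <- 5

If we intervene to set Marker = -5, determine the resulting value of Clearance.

-2

The intervention breaks the incoming arrows to Marker: Marker <- Dose^2 + Gene no longer applies, and Marker = -5.
Enzyme = max(Dose, Gene) - 4  [with Dose=5, Gene=4]  = 1
Response = Dose + 3·Marker - 1  [with Dose=5, Marker=-5]  = -11
Toxicity = -3·Gene - Dose + 5  [with Gene=4, Dose=5]  = -12
Clearance = -Enzyme - Response + Toxicity  [with Enzyme=1, Response=-11, Toxicity=-12]  = -2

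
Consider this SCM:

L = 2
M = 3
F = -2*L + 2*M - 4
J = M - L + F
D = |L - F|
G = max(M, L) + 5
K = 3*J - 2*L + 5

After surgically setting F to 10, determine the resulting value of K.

The intervention breaks the incoming arrows to F: F = -2*L + 2*M - 4 no longer applies, and F = 10.
J = M - L + F  [with M=3, L=2, F=10]  = 11
K = 3*J - 2*L + 5  [with J=11, L=2]  = 34

34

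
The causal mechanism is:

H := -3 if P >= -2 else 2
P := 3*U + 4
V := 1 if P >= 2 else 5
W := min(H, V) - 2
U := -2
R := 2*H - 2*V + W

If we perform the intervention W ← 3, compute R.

-13

The intervention breaks the incoming arrows to W: W := min(H, V) - 2 no longer applies, and W = 3.
P = 3*U + 4  [with U=-2]  = -2
V = 1 if P >= 2 else 5  [with P=-2]  = 5
H = -3 if P >= -2 else 2  [with P=-2]  = -3
R = 2*H - 2*V + W  [with H=-3, V=5, W=3]  = -13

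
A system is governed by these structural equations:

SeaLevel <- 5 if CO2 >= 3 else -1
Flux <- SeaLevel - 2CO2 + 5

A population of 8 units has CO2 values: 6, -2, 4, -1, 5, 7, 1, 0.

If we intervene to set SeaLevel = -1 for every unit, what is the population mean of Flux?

do(SeaLevel=-1) breaks SeaLevel's dependence on CO2. With SeaLevel=-1 fixed, Flux across the units is -8, 8, -4, 6, -6, -10, 2, 4, mean -1.

-1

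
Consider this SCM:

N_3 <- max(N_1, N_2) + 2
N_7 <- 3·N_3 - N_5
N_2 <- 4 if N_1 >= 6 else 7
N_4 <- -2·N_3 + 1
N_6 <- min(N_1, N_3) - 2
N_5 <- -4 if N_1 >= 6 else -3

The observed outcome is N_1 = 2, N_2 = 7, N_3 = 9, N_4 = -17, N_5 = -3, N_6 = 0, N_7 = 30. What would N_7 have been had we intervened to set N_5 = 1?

26

Under do(N_5=1), the mechanism N_5 <- -4 if N_1 >= 6 else -3 is discarded; N_5 is fixed at 1.
N_2 = 4 if N_1 >= 6 else 7  [with N_1=2]  = 7
N_3 = max(N_1, N_2) + 2  [with N_1=2, N_2=7]  = 9
N_7 = 3·N_3 - N_5  [with N_3=9, N_5=1]  = 26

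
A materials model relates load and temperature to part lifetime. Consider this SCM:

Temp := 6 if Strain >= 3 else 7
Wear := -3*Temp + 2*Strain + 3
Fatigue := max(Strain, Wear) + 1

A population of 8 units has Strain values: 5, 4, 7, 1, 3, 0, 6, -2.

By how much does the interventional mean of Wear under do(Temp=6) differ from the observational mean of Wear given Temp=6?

-4

do(Temp=6) breaks Temp's dependence on Strain. With Temp=6 fixed, Wear across the units is -5, -7, -1, -13, -9, -15, -3, -19, mean -9.
E[Wear|Temp=6] averages over only the 5 units with Temp=6 (Strain = 5, 4, 7, 3, 6): Wear = -5, -7, -1, -9, -3, mean -5.
Difference = -9 − (-5) = -4.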